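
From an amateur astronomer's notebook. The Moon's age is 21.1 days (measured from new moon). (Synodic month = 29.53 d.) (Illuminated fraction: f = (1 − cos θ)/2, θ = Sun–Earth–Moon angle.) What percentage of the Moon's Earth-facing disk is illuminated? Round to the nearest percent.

Elongation θ = 360° × 21.1/29.53 ≈ 257.2°.
With cos θ = (-0.221), the lit fraction is (1 − (-0.221))/2 ≈ 0.611, so 61%.

61%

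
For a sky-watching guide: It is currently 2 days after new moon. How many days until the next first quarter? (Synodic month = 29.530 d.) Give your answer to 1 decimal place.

5.4 days

First quarter is 0.25 of the way through the cycle: age 0.25 × 29.530 = 7.383 d.
That is 7.383 − 2 = 5.383 days ahead.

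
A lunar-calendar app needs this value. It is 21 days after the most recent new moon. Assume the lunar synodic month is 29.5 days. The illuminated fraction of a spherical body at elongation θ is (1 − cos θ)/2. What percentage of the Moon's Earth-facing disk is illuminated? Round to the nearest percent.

The Moon has covered 21/29.5 of its cycle, so θ ≈ 360° × 21/29.5 = 256.3°.
With cos θ = (-0.237), the lit fraction is (1 − (-0.237))/2 ≈ 0.619, so 62%.

62%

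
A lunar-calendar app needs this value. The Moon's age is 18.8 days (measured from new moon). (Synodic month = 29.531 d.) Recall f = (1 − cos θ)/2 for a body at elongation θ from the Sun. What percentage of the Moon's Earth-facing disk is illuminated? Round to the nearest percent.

Elongation θ = 360° × 18.8/29.531 ≈ 229.2°.
With cos θ = (-0.654), the lit fraction is (1 − (-0.654))/2 ≈ 0.827, so 83%.

83%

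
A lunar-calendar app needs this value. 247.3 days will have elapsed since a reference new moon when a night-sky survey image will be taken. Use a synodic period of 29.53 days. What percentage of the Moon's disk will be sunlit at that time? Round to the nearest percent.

85%

Reduce mod P: 247.3 − 8×29.53 = 11.06 d into the current lunation.
Elongation θ = 360° × 11.06/29.53 ≈ 134.8°.
cos 134.8° = (-0.705), so f = (1 − (-0.705))/2 = 0.853, so 85%.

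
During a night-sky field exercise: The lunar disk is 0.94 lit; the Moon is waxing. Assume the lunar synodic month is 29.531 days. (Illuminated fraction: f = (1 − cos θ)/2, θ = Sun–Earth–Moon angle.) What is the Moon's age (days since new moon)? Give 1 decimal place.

Invert f = (1 − cos θ)/2 to get cos θ = 1 − 2(0.94) = -0.880, hence θ₀ = arccos -0.880 = 151.6°.
Before full moon the principal value applies: θ = 151.6°.
That fraction of the synodic month is 151.6/360 × 29.531 d ≈ 12.44 d.

12.4 days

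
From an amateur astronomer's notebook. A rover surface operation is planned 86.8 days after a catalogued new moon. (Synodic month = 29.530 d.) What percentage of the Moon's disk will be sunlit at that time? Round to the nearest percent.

86.8 d spans 2 complete synodic months (2 × 29.530 = 59.06 d) plus 27.74 d.
Phase angle: θ = 360°·(27.74 d)/(29.530 d) = 338.2°.
cos 338.2° = 0.928, so f = (1 − 0.928)/2 = 0.036, so 4%.

4%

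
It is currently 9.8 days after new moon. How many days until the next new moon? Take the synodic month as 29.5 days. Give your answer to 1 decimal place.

19.7 days

The next new moon completes the synodic month: 29.5 − 9.8 = 19.700 days.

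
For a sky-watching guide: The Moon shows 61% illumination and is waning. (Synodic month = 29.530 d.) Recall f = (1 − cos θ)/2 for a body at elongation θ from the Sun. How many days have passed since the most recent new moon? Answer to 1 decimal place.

21.1 days

cos θ = 1 − 2f = -0.220, giving a principal value of 102.7°.
A waning Moon lies in 180°–360°, so θ = 360° − 102.7° = 257.3°.
That fraction of the synodic month is 257.3/360 × 29.530 d ≈ 21.11 d.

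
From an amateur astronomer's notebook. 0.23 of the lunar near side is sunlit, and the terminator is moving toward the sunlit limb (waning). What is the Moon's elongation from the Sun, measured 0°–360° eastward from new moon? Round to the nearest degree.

cos θ = 1 − 2f = 0.540, giving a principal value of 57.3°.
A waning Moon lies in 180°–360°, so θ = 360° − 57.3° = 302.7°.

303°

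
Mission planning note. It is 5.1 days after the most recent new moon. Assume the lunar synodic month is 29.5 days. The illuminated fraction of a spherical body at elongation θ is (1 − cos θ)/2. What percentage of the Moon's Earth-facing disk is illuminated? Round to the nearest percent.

27%

The Moon has covered 5.1/29.5 of its cycle, so θ ≈ 360° × 5.1/29.5 = 62.2°.
With cos θ = 0.466, the lit fraction is (1 − 0.466)/2 ≈ 0.267, so 27%.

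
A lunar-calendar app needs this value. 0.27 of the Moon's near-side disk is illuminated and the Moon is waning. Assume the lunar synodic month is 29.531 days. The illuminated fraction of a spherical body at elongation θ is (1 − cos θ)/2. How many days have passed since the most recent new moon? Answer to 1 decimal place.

cos θ = 1 − 2f = 0.460, giving a principal value of 62.6°.
Waning ⇒ past full, so θ = 360° − 62.6° = 297.4°.
At 360°/29.531 d per day, 297.4° corresponds to 24.39 days.

24.4 days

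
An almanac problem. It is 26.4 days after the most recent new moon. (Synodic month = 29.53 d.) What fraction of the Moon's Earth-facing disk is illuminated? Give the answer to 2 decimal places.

0.11

The Moon has covered 26.4/29.53 of its cycle, so θ ≈ 360° × 26.4/29.53 = 321.8°.
With cos θ = 0.786, the lit fraction is (1 − 0.786)/2 ≈ 0.107.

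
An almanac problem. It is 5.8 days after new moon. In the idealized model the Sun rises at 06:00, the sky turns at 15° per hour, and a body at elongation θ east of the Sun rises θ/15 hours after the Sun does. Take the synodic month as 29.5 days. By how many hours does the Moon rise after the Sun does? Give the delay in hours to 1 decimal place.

4.7 h

Elongation θ = 360° × 5.8/29.5 ≈ 70.8°.
At 15° of sky rotation per hour, 70.8° corresponds to a 4.72 h lag.
So the Moon rises 4.72 h after the Sun.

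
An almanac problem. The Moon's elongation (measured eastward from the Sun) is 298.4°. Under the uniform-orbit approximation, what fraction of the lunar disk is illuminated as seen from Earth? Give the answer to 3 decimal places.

f = (1 − cos 298.4°)/2 = (1 − 0.476)/2 ≈ 0.262.

0.262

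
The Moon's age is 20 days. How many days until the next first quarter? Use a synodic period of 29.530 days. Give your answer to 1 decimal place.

First quarter occurs at elongation 90°, i.e. at age 29.530 × 90/360 = 7.383 d.
Already past this cycle's first quarter; the next is at 7.383 + 29.530 = 36.913 d, so 36.913 − 20 = 16.913 days.

16.9 days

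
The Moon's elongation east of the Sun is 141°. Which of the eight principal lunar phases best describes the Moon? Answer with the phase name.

waxing gibbous

141° lies in the waxing gibbous sector of the 8-phase cycle.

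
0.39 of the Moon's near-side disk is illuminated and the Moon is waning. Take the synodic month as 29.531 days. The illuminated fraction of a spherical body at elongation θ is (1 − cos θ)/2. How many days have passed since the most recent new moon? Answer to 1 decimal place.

23.2 days

From f = (1 − cos θ)/2: cos θ = 1 − 2×0.39 = 0.220; arccos → 77.3°.
Waning ⇒ past full, so θ = 360° − 77.3° = 282.7°.
That fraction of the synodic month is 282.7/360 × 29.531 d ≈ 23.19 d.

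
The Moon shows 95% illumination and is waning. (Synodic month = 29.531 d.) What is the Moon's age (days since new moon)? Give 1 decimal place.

16.9 days

From f = (1 − cos θ)/2: cos θ = 1 − 2×0.95 = -0.900; arccos → 154.2°.
Since the Moon is past full (waning), take the reflex angle: θ = 360° − 154.2° = 205.8°.
At 360°/29.531 d per day, 205.8° corresponds to 16.89 days.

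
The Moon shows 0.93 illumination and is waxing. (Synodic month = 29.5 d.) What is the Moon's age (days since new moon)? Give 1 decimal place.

12.2 days

From f = (1 − cos θ)/2: cos θ = 1 − 2×0.93 = -0.860; arccos → 149.3°.
The Moon is waxing (0°–180°), so θ = 149.3° directly.
Age = 29.5 × 149.3°/360° ≈ 12.24 days.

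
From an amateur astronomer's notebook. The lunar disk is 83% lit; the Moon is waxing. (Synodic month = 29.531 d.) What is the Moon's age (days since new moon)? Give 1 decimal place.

cos θ = 1 − 2f = -0.660, giving a principal value of 131.3°.
Before full moon the principal value applies: θ = 131.3°.
At 360°/29.531 d per day, 131.3° corresponds to 10.77 days.

10.8 days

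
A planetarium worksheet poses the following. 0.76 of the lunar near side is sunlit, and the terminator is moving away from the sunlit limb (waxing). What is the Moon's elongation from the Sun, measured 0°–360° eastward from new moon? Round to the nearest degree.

121°

cos θ = 1 − 2f = -0.520, giving a principal value of 121.3°.
The Moon is waxing (0°–180°), so θ = 121.3° directly.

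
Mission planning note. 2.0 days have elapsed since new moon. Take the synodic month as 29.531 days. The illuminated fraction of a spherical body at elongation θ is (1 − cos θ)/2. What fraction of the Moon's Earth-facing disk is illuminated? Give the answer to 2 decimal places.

0.04

The Moon has covered 2.0/29.531 of its cycle, so θ ≈ 360° × 2.0/29.531 = 24.4°.
Illuminated fraction = (1 − cos 24.4°)/2 = (1 − 0.911)/2 ≈ 0.045.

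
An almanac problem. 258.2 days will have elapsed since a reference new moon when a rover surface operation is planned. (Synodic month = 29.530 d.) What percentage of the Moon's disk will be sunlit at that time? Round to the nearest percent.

Reduce mod P: 258.2 − 8×29.530 = 21.96 d into the current lunation.
Elongation θ = 360° × 21.96/29.530 ≈ 267.7°.
cos 267.7° = (-0.040), so f = (1 − (-0.040))/2 = 0.520, so 52%.

52%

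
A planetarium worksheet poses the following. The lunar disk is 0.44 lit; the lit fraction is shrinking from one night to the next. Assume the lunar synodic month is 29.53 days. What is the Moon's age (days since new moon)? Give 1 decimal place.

22.7 days

cos θ = 1 − 2f = 0.120, giving a principal value of 83.1°.
Since the Moon is past full (waning), take the reflex angle: θ = 360° − 83.1° = 276.9°.
At 360°/29.53 d per day, 276.9° corresponds to 22.71 days.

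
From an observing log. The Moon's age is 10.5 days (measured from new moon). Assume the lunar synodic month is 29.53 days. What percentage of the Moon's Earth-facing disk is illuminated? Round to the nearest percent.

81%

Elongation θ = 360° × 10.5/29.53 ≈ 128.0°.
Illuminated fraction = (1 − cos 128.0°)/2 = (1 − (-0.616))/2 ≈ 0.808, so 81%.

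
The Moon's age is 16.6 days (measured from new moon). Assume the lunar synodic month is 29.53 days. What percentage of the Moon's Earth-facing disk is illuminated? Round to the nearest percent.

Phase angle: θ = 360°·(16.6 d)/(29.53 d) = 202.4°.
With cos θ = (-0.925), the lit fraction is (1 − (-0.925))/2 ≈ 0.962, so 96%.

96%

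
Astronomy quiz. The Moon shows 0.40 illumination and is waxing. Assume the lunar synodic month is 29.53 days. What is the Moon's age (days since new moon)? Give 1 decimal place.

cos θ = 1 − 2f = 0.200, giving a principal value of 78.5°.
Before full moon the principal value applies: θ = 78.5°.
That fraction of the synodic month is 78.5/360 × 29.53 d ≈ 6.44 d.

6.4 days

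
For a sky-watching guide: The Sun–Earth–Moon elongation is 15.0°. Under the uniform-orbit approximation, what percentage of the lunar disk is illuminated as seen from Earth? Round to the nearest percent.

f = (1 − cos 15.0°)/2 = (1 − 0.966)/2 ≈ 0.017, i.e. 2%.

2%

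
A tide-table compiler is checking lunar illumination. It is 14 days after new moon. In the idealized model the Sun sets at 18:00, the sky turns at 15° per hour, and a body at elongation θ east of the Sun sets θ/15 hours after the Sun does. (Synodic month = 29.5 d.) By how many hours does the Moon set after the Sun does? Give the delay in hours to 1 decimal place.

Phase angle: θ = 360°·(14 d)/(29.5 d) = 170.8°.
At 15° of sky rotation per hour, 170.8° corresponds to a 11.39 h lag.
So the Moon sets 11.39 h after the Sun.

11.4 h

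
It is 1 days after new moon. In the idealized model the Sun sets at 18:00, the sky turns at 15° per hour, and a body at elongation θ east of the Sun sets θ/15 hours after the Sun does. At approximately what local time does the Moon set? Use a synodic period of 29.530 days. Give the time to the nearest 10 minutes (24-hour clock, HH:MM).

Elongation θ = 360° × 1/29.530 ≈ 12.2°.
Delay after the Sun = 12.2° / (15°/h) ≈ 0.81 h.
18:00 + 0.813 h ≈ 18:49 → 18:50 to the nearest ten minutes.

18:50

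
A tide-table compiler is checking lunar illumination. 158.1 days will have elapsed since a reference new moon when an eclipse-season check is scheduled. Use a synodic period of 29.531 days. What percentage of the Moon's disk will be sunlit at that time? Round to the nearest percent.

158.1/29.531 = 5.354 lunations, so 5 complete cycles and 10.44 d into the next.
Elongation θ = 360° × 10.44/29.531 ≈ 127.3°.
cos 127.3° = (-0.606), so f = (1 − (-0.606))/2 = 0.803, so 80%.

80%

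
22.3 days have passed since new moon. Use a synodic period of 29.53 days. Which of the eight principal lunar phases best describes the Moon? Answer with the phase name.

At 22.3/29.53 of the cycle, θ ≈ 272° — the last quarter range.

last quarter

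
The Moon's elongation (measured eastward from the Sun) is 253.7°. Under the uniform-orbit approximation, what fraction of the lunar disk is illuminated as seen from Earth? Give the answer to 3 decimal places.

f = (1 − cos 253.7°)/2 = (1 − (-0.281))/2 ≈ 0.640.

0.640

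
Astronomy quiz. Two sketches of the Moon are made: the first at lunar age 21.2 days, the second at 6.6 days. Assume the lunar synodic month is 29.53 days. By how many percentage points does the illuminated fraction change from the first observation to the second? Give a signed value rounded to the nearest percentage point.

-18 pp

First observation: θ = 360°·21.2/29.53 = 258.4°, so f = 0.600.
Second observation: θ = 80.5°, f = 0.417.
Δf = 0.417 − 0.600 = -0.183, i.e. -18 pp.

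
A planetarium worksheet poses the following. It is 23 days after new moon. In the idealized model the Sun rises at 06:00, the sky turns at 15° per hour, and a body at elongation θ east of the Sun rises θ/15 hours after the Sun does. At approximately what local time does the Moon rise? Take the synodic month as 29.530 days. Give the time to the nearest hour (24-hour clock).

Phase angle: θ = 360°·(23 d)/(29.530 d) = 280.4°.
The Moon trails the Sun by θ/15 = 280.4/15 ≈ 18.69 hours.
06:00 + 18.69 h ≈ 00:42 → 01:00 to the nearest hour.

01:00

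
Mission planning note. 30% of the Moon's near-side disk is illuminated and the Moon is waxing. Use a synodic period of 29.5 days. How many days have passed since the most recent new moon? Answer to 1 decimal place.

cos θ = 1 − 2f = 0.400, giving a principal value of 66.4°.
Waxing ⇒ before full, so θ = 66.4°.
Age = 29.5 × 66.4°/360° ≈ 5.44 days.

5.4 days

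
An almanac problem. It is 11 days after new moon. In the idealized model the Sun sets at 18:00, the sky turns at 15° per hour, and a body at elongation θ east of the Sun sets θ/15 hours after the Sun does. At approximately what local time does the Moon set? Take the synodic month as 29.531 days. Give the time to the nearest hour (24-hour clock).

Elongation θ = 360° × 11/29.531 ≈ 134.1°.
At 15° of sky rotation per hour, 134.1° corresponds to a 8.94 h lag.
18:00 + 8.94 h ≈ 02:56 → 03:00 to the nearest hour.

03:00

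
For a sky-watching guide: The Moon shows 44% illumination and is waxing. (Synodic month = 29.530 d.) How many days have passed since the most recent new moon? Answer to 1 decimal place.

cos θ = 1 − 2f = 0.120, giving a principal value of 83.1°.
The Moon is waxing (0°–180°), so θ = 83.1° directly.
Age = 29.530 × 83.1°/360° ≈ 6.82 days.

6.8 days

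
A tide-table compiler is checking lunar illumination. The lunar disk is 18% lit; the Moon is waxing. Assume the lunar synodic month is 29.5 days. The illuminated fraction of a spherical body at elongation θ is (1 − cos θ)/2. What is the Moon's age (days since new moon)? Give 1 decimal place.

4.1 days

From f = (1 − cos θ)/2: cos θ = 1 − 2×0.18 = 0.640; arccos → 50.2°.
Before full moon the principal value applies: θ = 50.2°.
Age = 29.5 × 50.2°/360° ≈ 4.11 days.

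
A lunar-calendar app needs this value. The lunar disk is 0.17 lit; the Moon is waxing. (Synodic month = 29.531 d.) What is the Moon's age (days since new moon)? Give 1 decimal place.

From f = (1 − cos θ)/2: cos θ = 1 − 2×0.17 = 0.660; arccos → 48.7°.
The Moon is waxing (0°–180°), so θ = 48.7° directly.
At 360°/29.531 d per day, 48.7° corresponds to 3.99 days.

4.0 days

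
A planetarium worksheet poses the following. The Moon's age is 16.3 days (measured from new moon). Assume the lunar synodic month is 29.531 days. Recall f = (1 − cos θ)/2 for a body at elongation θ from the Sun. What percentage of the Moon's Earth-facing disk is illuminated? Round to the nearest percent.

97%

Phase angle: θ = 360°·(16.3 d)/(29.531 d) = 198.7°.
With cos θ = (-0.947), the lit fraction is (1 − (-0.947))/2 ≈ 0.974, so 97%.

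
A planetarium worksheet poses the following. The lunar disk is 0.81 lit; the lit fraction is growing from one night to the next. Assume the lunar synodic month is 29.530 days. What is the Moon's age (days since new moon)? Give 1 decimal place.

Invert f = (1 − cos θ)/2 to get cos θ = 1 − 2(0.81) = -0.620, hence θ₀ = arccos -0.620 = 128.3°.
Before full moon the principal value applies: θ = 128.3°.
Age = 29.530 × 128.3°/360° ≈ 10.53 days.

10.5 days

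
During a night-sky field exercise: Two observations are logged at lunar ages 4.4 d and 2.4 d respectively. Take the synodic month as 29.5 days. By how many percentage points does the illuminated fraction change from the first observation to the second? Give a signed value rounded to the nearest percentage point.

-14 percentage points

First observation: θ = 360°·4.4/29.5 = 53.7°, so f = 0.204.
Second observation: θ = 29.3°, f = 0.064.
Δf = 0.064 − 0.204 = -0.140, i.e. -14 pp.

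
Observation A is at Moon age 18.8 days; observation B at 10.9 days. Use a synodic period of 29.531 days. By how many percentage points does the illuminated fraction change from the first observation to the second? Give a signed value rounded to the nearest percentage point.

First observation: θ = 360°·18.8/29.531 = 229.2°, so f = 0.827.
Second observation: θ = 132.9°, f = 0.840.
Δf = 0.840 − 0.827 = +0.013, i.e. +1 pp.

+1 percentage points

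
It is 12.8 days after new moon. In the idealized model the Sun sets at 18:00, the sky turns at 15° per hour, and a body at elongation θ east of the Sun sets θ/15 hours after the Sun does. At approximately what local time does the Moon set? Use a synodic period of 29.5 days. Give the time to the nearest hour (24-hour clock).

Elongation θ = 360° × 12.8/29.5 ≈ 156.2°.
At 15° of sky rotation per hour, 156.2° corresponds to a 10.41 h lag.
18:00 + 10.41 h ≈ 04:25 → 04:00 to the nearest hour.

04:00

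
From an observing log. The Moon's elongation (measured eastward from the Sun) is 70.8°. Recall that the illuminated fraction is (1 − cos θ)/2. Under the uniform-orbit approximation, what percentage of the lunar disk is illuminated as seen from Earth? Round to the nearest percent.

Half-versine of 70.8°: (1 − 0.329)/2 = 0.336, i.e. 34%.

34%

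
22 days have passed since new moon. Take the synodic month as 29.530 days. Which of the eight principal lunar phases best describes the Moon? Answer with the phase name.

last quarter

At 22/29.530 of the cycle, θ ≈ 268° — the last quarter range.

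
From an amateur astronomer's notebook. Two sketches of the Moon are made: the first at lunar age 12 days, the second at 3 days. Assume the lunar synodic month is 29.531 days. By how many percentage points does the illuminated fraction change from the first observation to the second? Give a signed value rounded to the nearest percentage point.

θ₁ = 360° × 12/29.531 = 146.3°, f₁ = (1 − cos θ₁)/2 = 0.916.
θ₂ = 360° × 3/29.531 = 36.6°, f₂ = (1 − cos θ₂)/2 = 0.098.
Change = f₂ − f₁ = -0.817 → -82 percentage points.

-82 pp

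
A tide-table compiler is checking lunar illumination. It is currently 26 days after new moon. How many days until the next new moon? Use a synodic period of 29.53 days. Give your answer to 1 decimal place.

3.5 days

The next new moon completes the synodic month: 29.53 − 26 = 3.530 days.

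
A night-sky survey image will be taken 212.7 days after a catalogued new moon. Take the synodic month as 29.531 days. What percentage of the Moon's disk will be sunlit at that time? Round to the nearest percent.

35%

Reduce mod P: 212.7 − 7×29.531 = 5.98 d into the current lunation.
The Moon has covered 5.98/29.531 of its cycle, so θ ≈ 360° × 5.98/29.531 = 72.9°.
With cos θ = 0.293, the lit fraction is (1 − 0.293)/2 ≈ 0.353, so 35%.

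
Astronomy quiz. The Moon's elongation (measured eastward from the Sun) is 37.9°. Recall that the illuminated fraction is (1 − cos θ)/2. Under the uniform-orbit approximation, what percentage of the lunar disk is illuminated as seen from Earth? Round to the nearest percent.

11%

Half-versine of 37.9°: (1 − 0.789)/2 = 0.105, i.e. 11%.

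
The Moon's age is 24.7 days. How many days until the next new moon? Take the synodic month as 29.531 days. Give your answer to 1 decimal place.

The next new moon completes the synodic month: 29.531 − 24.7 = 4.831 days.

4.8 days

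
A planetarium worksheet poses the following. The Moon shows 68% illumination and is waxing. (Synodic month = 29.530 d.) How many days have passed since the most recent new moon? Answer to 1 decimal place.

9.1 days

From f = (1 − cos θ)/2: cos θ = 1 − 2×0.68 = -0.360; arccos → 111.1°.
Waxing ⇒ before full, so θ = 111.1°.
Age = 29.530 × 111.1°/360° ≈ 9.11 days.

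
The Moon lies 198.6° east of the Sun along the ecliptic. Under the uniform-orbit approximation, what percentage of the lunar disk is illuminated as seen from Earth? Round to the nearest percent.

97%

f = (1 − cos 198.6°)/2 = (1 − (-0.948))/2 ≈ 0.974, i.e. 97%.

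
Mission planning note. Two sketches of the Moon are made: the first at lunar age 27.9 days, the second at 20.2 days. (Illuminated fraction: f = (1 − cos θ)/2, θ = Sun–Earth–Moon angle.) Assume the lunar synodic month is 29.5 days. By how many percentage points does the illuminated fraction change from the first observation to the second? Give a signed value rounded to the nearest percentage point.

First observation: θ = 360°·27.9/29.5 = 340.5°, so f = 0.029.
Second observation: θ = 246.5°, f = 0.699.
Δf = 0.699 − 0.029 = +0.671, i.e. +67 pp.

+67 percentage points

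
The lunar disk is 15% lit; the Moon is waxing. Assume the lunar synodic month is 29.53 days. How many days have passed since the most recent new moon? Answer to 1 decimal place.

3.7 days

From f = (1 − cos θ)/2: cos θ = 1 − 2×0.15 = 0.700; arccos → 45.6°.
Waxing ⇒ before full, so θ = 45.6°.
Age = 29.53 × 45.6°/360° ≈ 3.74 days.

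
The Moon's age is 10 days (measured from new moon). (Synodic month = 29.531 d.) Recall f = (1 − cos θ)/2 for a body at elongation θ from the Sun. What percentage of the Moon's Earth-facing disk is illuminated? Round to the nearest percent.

Phase angle: θ = 360°·(10 d)/(29.531 d) = 121.9°.
With cos θ = (-0.529), the lit fraction is (1 − (-0.529))/2 ≈ 0.764, so 76%.

76%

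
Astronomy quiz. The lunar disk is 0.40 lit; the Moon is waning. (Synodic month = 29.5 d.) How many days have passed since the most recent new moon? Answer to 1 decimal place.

23.1 days

cos θ = 1 − 2f = 0.200, giving a principal value of 78.5°.
A waning Moon lies in 180°–360°, so θ = 360° − 78.5° = 281.5°.
At 360°/29.5 d per day, 281.5° corresponds to 23.07 days.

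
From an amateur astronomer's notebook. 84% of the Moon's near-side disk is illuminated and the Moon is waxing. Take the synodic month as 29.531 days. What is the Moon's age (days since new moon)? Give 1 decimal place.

10.9 days

Invert f = (1 − cos θ)/2 to get cos θ = 1 − 2(0.84) = -0.680, hence θ₀ = arccos -0.680 = 132.8°.
Waxing ⇒ before full, so θ = 132.8°.
That fraction of the synodic month is 132.8/360 × 29.531 d ≈ 10.90 d.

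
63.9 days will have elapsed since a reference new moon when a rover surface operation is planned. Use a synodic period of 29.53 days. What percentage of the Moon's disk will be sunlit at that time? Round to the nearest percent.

63.9 d spans 2 complete synodic months (2 × 29.53 = 59.06 d) plus 4.84 d.
Phase angle: θ = 360°·(4.84 d)/(29.53 d) = 59.0°.
Illuminated fraction = (1 − cos 59.0°)/2 = (1 − 0.515)/2 ≈ 0.243, so 24%.

24%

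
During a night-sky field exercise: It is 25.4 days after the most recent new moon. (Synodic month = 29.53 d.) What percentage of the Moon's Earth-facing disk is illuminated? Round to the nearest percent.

The Moon has covered 25.4/29.53 of its cycle, so θ ≈ 360° × 25.4/29.53 = 309.7°.
With cos θ = 0.638, the lit fraction is (1 − 0.638)/2 ≈ 0.181, so 18%.

18%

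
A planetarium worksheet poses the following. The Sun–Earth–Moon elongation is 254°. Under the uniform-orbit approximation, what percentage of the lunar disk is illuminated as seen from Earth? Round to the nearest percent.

Half-versine of 254°: (1 − (-0.276))/2 = 0.638, i.e. 64%.

64%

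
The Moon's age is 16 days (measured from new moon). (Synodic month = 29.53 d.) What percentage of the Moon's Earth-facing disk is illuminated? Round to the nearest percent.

98%

Phase angle: θ = 360°·(16 d)/(29.53 d) = 195.1°.
cos 195.1° = (-0.966), so f = (1 − (-0.966))/2 = 0.983, so 98%.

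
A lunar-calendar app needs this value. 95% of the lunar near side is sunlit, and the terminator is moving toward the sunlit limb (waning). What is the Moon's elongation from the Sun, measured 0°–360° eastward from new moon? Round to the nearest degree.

206°

Invert f = (1 − cos θ)/2 to get cos θ = 1 − 2(0.95) = -0.900, hence θ₀ = arccos -0.900 = 154.2°.
A waning Moon lies in 180°–360°, so θ = 360° − 154.2° = 205.8°.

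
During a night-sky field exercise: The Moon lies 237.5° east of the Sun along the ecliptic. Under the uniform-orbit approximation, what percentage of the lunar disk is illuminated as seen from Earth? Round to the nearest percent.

f = (1 − cos 237.5°)/2 = (1 − (-0.537))/2 ≈ 0.769, i.e. 77%.

77%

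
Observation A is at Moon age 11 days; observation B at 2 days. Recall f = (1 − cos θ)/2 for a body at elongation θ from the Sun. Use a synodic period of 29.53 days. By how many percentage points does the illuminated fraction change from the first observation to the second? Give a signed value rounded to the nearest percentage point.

-80 percentage points

θ₁ = 360° × 11/29.53 = 134.1°, f₁ = (1 − cos θ₁)/2 = 0.848.
θ₂ = 360° × 2/29.53 = 24.4°, f₂ = (1 − cos θ₂)/2 = 0.045.
Change = f₂ − f₁ = -0.803 → -80 percentage points.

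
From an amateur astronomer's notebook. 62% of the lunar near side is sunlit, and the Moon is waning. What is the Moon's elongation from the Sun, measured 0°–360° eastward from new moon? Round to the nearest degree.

From f = (1 − cos θ)/2: cos θ = 1 − 2×0.62 = -0.240; arccos → 103.9°.
Since the Moon is past full (waning), take the reflex angle: θ = 360° − 103.9° = 256.1°.

256°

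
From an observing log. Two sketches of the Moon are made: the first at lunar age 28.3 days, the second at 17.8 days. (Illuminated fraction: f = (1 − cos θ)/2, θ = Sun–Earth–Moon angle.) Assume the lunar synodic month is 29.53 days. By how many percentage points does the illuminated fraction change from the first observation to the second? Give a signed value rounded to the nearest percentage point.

+88 percentage points

First observation: θ = 360°·28.3/29.53 = 345.0°, so f = 0.017.
Second observation: θ = 217.0°, f = 0.899.
Δf = 0.899 − 0.017 = +0.882, i.e. +88 pp.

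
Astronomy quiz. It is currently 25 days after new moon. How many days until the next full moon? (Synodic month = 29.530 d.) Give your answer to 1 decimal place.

Full moon is 0.5 of the way through the cycle: age 0.5 × 29.530 = 14.765 d.
Already past this cycle's full moon; the next is at 14.765 + 29.530 = 44.295 d, so 44.295 − 25 = 19.295 days.

19.3 days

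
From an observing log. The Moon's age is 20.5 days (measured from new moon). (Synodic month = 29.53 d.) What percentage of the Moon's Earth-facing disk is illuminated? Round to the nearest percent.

67%

Elongation θ = 360° × 20.5/29.53 ≈ 249.9°.
cos 249.9° = (-0.343), so f = (1 − (-0.343))/2 = 0.672, so 67%.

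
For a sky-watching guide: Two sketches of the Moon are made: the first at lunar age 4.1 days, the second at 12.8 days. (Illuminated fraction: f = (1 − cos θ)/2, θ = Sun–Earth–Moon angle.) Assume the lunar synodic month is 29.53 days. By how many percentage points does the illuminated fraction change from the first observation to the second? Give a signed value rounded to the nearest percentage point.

+78 pp

First observation: θ = 360°·4.1/29.53 = 50.0°, so f = 0.178.
Second observation: θ = 156.0°, f = 0.957.
Δf = 0.957 − 0.178 = +0.778, i.e. +78 pp.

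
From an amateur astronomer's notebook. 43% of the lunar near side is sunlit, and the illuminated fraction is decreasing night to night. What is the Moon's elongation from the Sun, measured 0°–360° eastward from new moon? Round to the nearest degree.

cos θ = 1 − 2f = 0.140, giving a principal value of 82.0°.
Since the Moon is past full (waning), take the reflex angle: θ = 360° − 82.0° = 278.0°.

278°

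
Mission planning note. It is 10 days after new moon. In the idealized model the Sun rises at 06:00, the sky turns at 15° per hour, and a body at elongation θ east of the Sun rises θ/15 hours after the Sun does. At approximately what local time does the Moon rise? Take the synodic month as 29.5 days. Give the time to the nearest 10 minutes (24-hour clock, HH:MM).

14:10

Elongation θ = 360° × 10/29.5 ≈ 122.0°.
At 15° of sky rotation per hour, 122.0° corresponds to a 8.14 h lag.
06:00 + 8.136 h ≈ 14:08 → 14:10 to the nearest ten minutes.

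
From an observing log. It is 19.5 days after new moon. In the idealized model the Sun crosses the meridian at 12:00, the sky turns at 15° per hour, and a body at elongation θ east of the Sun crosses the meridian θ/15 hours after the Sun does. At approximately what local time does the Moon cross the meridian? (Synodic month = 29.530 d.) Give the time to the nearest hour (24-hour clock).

Elongation θ = 360° × 19.5/29.530 ≈ 237.7°.
The Moon trails the Sun by θ/15 = 237.7/15 ≈ 15.85 hours.
12:00 + 15.85 h ≈ 03:51 → 04:00 to the nearest hour.

04:00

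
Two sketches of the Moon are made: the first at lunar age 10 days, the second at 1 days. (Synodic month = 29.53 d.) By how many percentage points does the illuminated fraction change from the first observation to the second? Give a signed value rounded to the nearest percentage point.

-75 percentage points

θ₁ = 360° × 10/29.53 = 121.9°, f₁ = (1 − cos θ₁)/2 = 0.764.
θ₂ = 360° × 1/29.53 = 12.2°, f₂ = (1 − cos θ₂)/2 = 0.011.
Change = f₂ − f₁ = -0.753 → -75 percentage points.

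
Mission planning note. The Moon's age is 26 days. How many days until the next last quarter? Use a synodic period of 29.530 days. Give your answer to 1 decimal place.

Last quarter is 0.75 of the way through the cycle: age 0.75 × 29.530 = 22.148 d.
Already past this cycle's last quarter; the next is at 22.148 + 29.530 = 51.678 d, so 51.678 − 26 = 25.678 days.

25.7 days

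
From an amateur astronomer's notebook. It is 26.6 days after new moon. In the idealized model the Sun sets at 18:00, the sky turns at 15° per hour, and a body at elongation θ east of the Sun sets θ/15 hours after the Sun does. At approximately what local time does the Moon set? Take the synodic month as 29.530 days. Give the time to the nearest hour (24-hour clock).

Elongation θ = 360° × 26.6/29.530 ≈ 324.3°.
The Moon trails the Sun by θ/15 = 324.3/15 ≈ 21.62 hours.
18:00 + 21.62 h ≈ 15:37 → 16:00 to the nearest hour.

16:00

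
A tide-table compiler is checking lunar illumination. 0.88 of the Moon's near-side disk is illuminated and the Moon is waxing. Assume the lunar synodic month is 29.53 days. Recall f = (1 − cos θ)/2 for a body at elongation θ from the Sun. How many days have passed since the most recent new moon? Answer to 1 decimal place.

Invert f = (1 − cos θ)/2 to get cos θ = 1 − 2(0.88) = -0.760, hence θ₀ = arccos -0.760 = 139.5°.
Waxing ⇒ before full, so θ = 139.5°.
Age = 29.53 × 139.5°/360° ≈ 11.44 days.

11.4 days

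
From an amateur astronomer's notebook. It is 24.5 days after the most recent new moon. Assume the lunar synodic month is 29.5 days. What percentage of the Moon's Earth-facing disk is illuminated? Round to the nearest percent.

Phase angle: θ = 360°·(24.5 d)/(29.5 d) = 299.0°.
cos 299.0° = 0.485, so f = (1 − 0.485)/2 = 0.258, so 26%.

26%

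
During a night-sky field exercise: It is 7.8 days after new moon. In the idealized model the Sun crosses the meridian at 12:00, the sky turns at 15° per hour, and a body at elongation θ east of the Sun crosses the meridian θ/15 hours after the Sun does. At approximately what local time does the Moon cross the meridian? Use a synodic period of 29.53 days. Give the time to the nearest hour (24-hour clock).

18:00

Phase angle: θ = 360°·(7.8 d)/(29.53 d) = 95.1°.
At 15° of sky rotation per hour, 95.1° corresponds to a 6.34 h lag.
12:00 + 6.34 h ≈ 18:20 → 18:00 to the nearest hour.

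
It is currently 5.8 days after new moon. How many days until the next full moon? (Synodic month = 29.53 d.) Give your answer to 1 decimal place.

9.0 days

Full moon occurs at elongation 180°, i.e. at age 29.53 × 180/360 = 14.765 d.
So 8.965 days remain (14.765 − 5.8).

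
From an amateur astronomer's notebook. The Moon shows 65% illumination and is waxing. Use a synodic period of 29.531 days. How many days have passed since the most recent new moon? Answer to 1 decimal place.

cos θ = 1 − 2f = -0.300, giving a principal value of 107.5°.
Waxing ⇒ before full, so θ = 107.5°.
That fraction of the synodic month is 107.5/360 × 29.531 d ≈ 8.81 d.

8.8 days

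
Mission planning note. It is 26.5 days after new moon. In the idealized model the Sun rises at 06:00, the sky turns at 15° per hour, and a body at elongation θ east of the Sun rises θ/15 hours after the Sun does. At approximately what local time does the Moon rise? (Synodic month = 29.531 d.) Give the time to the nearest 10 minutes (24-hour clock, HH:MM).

03:30

Elongation θ = 360° × 26.5/29.531 ≈ 323.1°.
The Moon trails the Sun by θ/15 = 323.1/15 ≈ 21.54 hours.
06:00 + 21.537 h ≈ 03:32 → 03:30 to the nearest ten minutes.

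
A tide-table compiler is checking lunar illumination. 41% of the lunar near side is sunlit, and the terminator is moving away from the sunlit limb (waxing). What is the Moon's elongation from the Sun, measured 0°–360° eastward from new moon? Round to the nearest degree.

80°

cos θ = 1 − 2f = 0.180, giving a principal value of 79.6°.
Waxing ⇒ before full, so θ = 79.6°.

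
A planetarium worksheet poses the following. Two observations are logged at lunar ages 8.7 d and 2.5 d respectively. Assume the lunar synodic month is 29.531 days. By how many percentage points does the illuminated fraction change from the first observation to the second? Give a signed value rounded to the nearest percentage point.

-57 pp

θ₁ = 360° × 8.7/29.531 = 106.1°, f₁ = (1 − cos θ₁)/2 = 0.638.
θ₂ = 360° × 2.5/29.531 = 30.5°, f₂ = (1 − cos θ₂)/2 = 0.069.
Change = f₂ − f₁ = -0.569 → -57 percentage points.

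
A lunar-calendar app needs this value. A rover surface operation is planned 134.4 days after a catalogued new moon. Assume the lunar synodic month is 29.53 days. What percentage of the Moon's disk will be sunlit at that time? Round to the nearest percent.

97%

134.4/29.53 = 4.551 lunations, so 4 complete cycles and 16.28 d into the next.
Elongation θ = 360° × 16.28/29.53 ≈ 198.5°.
With cos θ = (-0.948), the lit fraction is (1 − (-0.948))/2 ≈ 0.974, so 97%.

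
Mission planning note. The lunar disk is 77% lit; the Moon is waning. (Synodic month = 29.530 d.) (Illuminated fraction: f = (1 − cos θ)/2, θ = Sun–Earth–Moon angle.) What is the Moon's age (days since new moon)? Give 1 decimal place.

19.5 days

Invert f = (1 − cos θ)/2 to get cos θ = 1 − 2(0.77) = -0.540, hence θ₀ = arccos -0.540 = 122.7°.
Since the Moon is past full (waning), take the reflex angle: θ = 360° − 122.7° = 237.3°.
That fraction of the synodic month is 237.3/360 × 29.530 d ≈ 19.47 d.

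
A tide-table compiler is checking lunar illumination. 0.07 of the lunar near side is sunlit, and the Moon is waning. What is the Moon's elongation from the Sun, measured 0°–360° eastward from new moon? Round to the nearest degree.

Invert f = (1 − cos θ)/2 to get cos θ = 1 − 2(0.07) = 0.860, hence θ₀ = arccos 0.860 = 30.7°.
Since the Moon is past full (waning), take the reflex angle: θ = 360° − 30.7° = 329.3°.

329°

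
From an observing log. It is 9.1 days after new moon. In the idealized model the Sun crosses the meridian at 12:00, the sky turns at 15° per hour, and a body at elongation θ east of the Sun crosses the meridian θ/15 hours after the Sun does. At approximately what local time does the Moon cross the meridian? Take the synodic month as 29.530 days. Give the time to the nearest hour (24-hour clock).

19:00

Elongation θ = 360° × 9.1/29.530 ≈ 110.9°.
The Moon trails the Sun by θ/15 = 110.9/15 ≈ 7.40 hours.
12:00 + 7.40 h ≈ 19:24 → 19:00 to the nearest hour.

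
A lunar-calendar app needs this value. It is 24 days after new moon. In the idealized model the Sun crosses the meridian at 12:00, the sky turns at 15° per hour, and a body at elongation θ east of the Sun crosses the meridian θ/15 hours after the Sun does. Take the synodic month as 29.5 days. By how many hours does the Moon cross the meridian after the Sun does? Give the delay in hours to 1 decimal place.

The Moon has covered 24/29.5 of its cycle, so θ ≈ 360° × 24/29.5 = 292.9°.
Delay after the Sun = 292.9° / (15°/h) ≈ 19.53 h.
So the Moon crosses the meridian 19.53 h after the Sun.

19.5 h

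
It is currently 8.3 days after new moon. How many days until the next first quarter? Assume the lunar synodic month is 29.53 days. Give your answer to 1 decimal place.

28.6 days

First quarter occurs at elongation 90°, i.e. at age 29.53 × 90/360 = 7.383 d.
This lunation's first quarter (7.383 d) has passed, so add one period: 36.913 − 8.3 = 28.613 days.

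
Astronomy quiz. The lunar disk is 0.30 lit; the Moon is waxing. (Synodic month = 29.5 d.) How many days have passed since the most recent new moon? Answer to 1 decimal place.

Invert f = (1 − cos θ)/2 to get cos θ = 1 − 2(0.30) = 0.400, hence θ₀ = arccos 0.400 = 66.4°.
The Moon is waxing (0°–180°), so θ = 66.4° directly.
That fraction of the synodic month is 66.4/360 × 29.5 d ≈ 5.44 d.

5.4 days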